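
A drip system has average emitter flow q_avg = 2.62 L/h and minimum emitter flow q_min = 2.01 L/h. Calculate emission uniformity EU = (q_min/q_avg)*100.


EU = (q_min/q_avg)*100 = (2.01/2.62)*100 = 76.7176%

76.7176 %


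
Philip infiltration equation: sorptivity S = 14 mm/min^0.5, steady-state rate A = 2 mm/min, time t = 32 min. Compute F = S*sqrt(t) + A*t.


F = S*sqrt(t) + A*t
F = 14*sqrt(32) + 2*32
F = 14*5.656854 + 64

143.1960 mm


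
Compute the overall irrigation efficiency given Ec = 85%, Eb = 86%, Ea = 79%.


Ec = 0.85, Eb = 0.86, Ea = 0.79
E = 0.85 * 0.86 * 0.79 * 100 = 57.7490%

57.7490 %


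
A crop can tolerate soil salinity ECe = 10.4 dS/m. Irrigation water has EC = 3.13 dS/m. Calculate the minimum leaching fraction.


LR = ECiw / (5*ECe - ECiw)
LR = 3.13 / (5*10.4 - 3.13)
LR = 3.13 / 48.8700

0.0640


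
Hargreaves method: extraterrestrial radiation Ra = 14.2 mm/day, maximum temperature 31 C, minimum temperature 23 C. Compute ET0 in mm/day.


Tmean = (Tmax + Tmin)/2 = (31 + 23)/2 = 27.0
ET0 = 0.0023 * 14.2 * (27.0 + 17.8) * sqrt(31 - 23)
ET0 = 0.0023 * 14.2 * 44.8 * 2.828427

4.1385 mm/day


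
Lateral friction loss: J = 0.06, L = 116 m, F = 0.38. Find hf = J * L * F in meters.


hf = J * L * F = 0.06 * 116 * 0.38 = 2.6448 m

2.6448 m


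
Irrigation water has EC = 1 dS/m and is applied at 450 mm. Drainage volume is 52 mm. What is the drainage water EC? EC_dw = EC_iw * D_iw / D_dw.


EC_dw = EC_iw * D_iw / D_dw
EC_dw = 1 * 450 / 52
EC_dw = 450 / 52

8.6538 dS/m


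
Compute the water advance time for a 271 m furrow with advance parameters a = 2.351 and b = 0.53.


t = (L/a)^(1/b)
t = (271/2.351)^(1/0.53)
t = 115.270098^(1/0.53)

7763.0331 min


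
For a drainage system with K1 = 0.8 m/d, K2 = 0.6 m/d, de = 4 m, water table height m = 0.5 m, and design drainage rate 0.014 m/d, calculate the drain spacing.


S^2 = 8*K2*de*m/q + 4*K1*m^2/q
S^2 = 8*0.6*4*0.5/0.014 + 4*0.8*0.5^2/0.014
S = sqrt(742.8571)

27.2554 m


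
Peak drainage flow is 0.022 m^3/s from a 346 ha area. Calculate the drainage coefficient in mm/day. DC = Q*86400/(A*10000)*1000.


DC = Q * 86400 / (A * 10000) * 1000
DC = 0.022 * 86400 / (346 * 10000) * 1000
DC = 1900800.0000 / 3460000

0.5494 mm/day


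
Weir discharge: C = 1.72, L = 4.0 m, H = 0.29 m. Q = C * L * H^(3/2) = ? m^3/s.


Q = C * L * H^(3/2) = 1.72 * 4.0 * 0.29^1.5 = 1.72 * 4.0 * 0.156170

1.0744 m^3/s


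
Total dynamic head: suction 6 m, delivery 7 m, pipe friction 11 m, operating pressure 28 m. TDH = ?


TDH = Hs + Hd + hf + Hp = 6 + 7 + 11 + 28 = 52

52 m


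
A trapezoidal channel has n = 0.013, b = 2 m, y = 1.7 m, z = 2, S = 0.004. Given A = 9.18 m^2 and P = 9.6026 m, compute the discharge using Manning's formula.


R = A/P = 9.18/9.6026 = 0.955991
Q = (1/0.013) * 9.18 * 0.955991^(2/3) * 0.004^0.5

43.3410 m^3/s


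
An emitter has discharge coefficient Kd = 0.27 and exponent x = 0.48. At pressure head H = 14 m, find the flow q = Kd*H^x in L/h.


q = Kd * H^x = 0.27 * 14^0.48 = 0.27 * 3.549290

0.9583 L/h


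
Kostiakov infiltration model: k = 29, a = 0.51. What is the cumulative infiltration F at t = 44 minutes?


F = k * t^a = 29 * 44^0.51
F = 29 * 6.889074

199.7831 mm


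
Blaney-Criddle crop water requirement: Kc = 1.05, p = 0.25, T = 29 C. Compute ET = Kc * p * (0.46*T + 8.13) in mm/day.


ET = Kc * p * (0.46*T + 8.13)
ET = 1.05 * 0.25 * (0.46*29 + 8.13)
ET = 1.05 * 0.25 * 21.4700

5.6359 mm/day


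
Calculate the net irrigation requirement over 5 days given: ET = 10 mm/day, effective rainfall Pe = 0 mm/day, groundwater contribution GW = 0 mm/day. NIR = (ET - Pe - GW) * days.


Daily deficit = ET - Pe - GW = 10 - 0 - 0 = 10 mm/day
NIR = 10 * 5 = 50 mm

50.0000 mm


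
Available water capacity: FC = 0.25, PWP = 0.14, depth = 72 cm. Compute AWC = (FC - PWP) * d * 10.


AWC = (FC - PWP) * d * 10
AWC = (0.25 - 0.14) * 72 * 10
AWC = 0.1100 * 72 * 10

79.2000 mm


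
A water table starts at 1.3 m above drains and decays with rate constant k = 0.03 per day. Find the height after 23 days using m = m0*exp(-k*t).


m = m0 * exp(-k*t)
m = 1.3 * exp(-0.03 * 23)
m = 1.3 * exp(-0.6900)

0.6520 m


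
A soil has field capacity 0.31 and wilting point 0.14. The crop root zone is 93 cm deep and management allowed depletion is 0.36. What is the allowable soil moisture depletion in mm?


SMD = (FC - PWP) * d * MAD * 10
SMD = (0.31 - 0.14) * 93 * 0.36 * 10
SMD = 0.1700 * 93 * 0.36 * 10

56.9160 mm


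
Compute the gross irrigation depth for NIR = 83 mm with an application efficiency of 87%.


Ea = 87% = 0.87
GID = NIR / Ea = 83 / 0.87 = 95.4023 mm

95.4023 mm


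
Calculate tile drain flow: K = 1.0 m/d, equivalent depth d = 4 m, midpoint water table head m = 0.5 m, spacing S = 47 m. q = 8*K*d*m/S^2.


q = 8*K*d*m/S^2
q = 8*1.0*4*0.5/47^2
q = 16.0000 / 2209

0.0072 m/d


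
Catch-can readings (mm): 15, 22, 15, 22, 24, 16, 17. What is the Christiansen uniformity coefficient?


mean = 18.714286 mm
MAD = 3.387755 mm
CU = (1 - 3.387755/18.714286)*100

81.8975 %


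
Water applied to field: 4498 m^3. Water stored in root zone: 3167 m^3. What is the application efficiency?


Ea = V_root / V_field * 100 = 3167 / 4498 * 100 = 70.4091%

70.4091 %


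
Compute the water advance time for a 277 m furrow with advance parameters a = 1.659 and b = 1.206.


t = (L/a)^(1/b)
t = (277/1.659)^(1/1.206)
t = 166.968053^(1/1.206)

69.6594 min


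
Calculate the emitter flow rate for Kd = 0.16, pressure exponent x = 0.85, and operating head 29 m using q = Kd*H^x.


q = Kd * H^x = 0.16 * 29^0.85 = 0.16 * 17.500010

2.8000 L/h


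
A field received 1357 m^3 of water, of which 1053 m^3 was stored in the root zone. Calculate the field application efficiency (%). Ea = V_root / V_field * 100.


Ea = V_root / V_field * 100 = 1053 / 1357 * 100 = 77.5976%

77.5976 %


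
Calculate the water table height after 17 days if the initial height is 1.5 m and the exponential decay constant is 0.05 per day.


m = m0 * exp(-k*t)
m = 1.5 * exp(-0.05 * 17)
m = 1.5 * exp(-0.8500)

0.6411 m


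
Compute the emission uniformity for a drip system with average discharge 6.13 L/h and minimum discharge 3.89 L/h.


EU = (q_min/q_avg)*100 = (3.89/6.13)*100 = 63.4584%

63.4584 %


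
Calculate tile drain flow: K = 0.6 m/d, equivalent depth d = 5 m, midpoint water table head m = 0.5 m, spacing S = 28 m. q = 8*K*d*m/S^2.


q = 8*K*d*m/S^2
q = 8*0.6*5*0.5/28^2
q = 12.0000 / 784

0.0153 m/d


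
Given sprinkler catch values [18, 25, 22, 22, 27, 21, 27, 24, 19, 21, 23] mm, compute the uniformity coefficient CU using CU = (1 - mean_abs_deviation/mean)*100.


mean = 22.636364 mm
MAD = 2.330579 mm
CU = (1 - 2.330579/22.636364)*100

89.7043 %


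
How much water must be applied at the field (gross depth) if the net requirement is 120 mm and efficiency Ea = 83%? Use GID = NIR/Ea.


Ea = 83% = 0.83
GID = NIR / Ea = 120 / 0.83 = 144.5783 mm

144.5783 mm


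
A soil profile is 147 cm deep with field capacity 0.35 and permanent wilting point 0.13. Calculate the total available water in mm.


AWC = (FC - PWP) * d * 10
AWC = (0.35 - 0.13) * 147 * 10
AWC = 0.2200 * 147 * 10

323.4000 mm


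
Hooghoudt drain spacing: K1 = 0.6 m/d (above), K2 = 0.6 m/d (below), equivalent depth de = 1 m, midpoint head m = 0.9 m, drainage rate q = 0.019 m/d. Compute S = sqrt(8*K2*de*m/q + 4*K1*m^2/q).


S^2 = 8*K2*de*m/q + 4*K1*m^2/q
S^2 = 8*0.6*1*0.9/0.019 + 4*0.6*0.9^2/0.019
S = sqrt(329.6842)

18.1572 m


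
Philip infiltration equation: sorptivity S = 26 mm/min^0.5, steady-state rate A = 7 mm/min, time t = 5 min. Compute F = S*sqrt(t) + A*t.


F = S*sqrt(t) + A*t
F = 26*sqrt(5) + 7*5
F = 26*2.236068 + 35

93.1378 mm


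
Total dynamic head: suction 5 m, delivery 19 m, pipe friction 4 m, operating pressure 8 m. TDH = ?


TDH = Hs + Hd + hf + Hp = 5 + 19 + 4 + 8 = 36

36 m


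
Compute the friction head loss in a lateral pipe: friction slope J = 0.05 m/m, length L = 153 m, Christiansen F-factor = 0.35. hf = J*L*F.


hf = J * L * F = 0.05 * 153 * 0.35 = 2.6775 m

2.6775 m


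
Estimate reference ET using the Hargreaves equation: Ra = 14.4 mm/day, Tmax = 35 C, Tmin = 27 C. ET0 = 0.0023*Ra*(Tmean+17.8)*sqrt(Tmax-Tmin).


Tmean = (Tmax + Tmin)/2 = (35 + 27)/2 = 31.0
ET0 = 0.0023 * 14.4 * (31.0 + 17.8) * sqrt(35 - 27)
ET0 = 0.0023 * 14.4 * 48.8 * 2.828427

4.5715 mm/day


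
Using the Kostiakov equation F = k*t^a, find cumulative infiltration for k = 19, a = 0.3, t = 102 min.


F = k * t^a = 19 * 102^0.3
F = 19 * 4.004793

76.0911 mm


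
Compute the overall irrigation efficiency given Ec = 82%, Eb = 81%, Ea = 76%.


Ec = 0.82, Eb = 0.81, Ea = 0.76
E = 0.82 * 0.81 * 0.76 * 100 = 50.4792%

50.4792 %


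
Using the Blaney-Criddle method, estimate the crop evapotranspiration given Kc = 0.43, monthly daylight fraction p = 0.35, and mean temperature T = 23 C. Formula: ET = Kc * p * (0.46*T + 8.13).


ET = Kc * p * (0.46*T + 8.13)
ET = 0.43 * 0.35 * (0.46*23 + 8.13)
ET = 0.43 * 0.35 * 18.7100

2.8159 mm/day


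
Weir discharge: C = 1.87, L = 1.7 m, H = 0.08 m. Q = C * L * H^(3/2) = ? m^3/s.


Q = C * L * H^(3/2) = 1.87 * 1.7 * 0.08^1.5 = 1.87 * 1.7 * 0.022627

0.0719 m^3/s


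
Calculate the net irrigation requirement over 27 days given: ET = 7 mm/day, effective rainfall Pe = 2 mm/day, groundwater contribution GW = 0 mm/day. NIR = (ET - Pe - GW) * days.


Daily deficit = ET - Pe - GW = 7 - 2 - 0 = 5 mm/day
NIR = 5 * 27 = 135 mm

135.0000 mm


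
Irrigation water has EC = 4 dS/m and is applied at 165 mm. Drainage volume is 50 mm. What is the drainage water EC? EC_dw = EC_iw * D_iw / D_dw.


EC_dw = EC_iw * D_iw / D_dw
EC_dw = 4 * 165 / 50
EC_dw = 660 / 50

13.2000 dS/m


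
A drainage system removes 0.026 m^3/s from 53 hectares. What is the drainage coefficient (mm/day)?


DC = Q * 86400 / (A * 10000) * 1000
DC = 0.026 * 86400 / (53 * 10000) * 1000
DC = 2246400.0000 / 530000

4.2385 mm/day


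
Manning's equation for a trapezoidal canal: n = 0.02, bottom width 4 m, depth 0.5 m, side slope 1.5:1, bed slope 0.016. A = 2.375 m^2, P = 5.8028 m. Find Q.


R = A/P = 2.375/5.8028 = 0.409285
Q = (1/0.02) * 2.375 * 0.409285^(2/3) * 0.016^0.5

8.2803 m^3/s


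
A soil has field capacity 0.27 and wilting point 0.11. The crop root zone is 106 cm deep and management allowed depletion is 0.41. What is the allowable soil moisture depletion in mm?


SMD = (FC - PWP) * d * MAD * 10
SMD = (0.27 - 0.11) * 106 * 0.41 * 10
SMD = 0.1600 * 106 * 0.41 * 10

69.5360 mm


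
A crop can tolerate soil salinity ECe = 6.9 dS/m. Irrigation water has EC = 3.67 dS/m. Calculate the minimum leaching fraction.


LR = ECiw / (5*ECe - ECiw)
LR = 3.67 / (5*6.9 - 3.67)
LR = 3.67 / 30.8300

0.1190


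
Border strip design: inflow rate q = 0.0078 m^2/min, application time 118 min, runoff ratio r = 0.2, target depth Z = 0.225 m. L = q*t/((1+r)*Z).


L = q*t/((1+r)*Z)
L = 0.0078*118/((1+0.2)*0.225)
L = 0.9204/0.27

3.4089 m


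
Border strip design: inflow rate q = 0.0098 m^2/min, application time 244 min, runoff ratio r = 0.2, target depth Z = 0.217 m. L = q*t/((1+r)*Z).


L = q*t/((1+r)*Z)
L = 0.0098*244/((1+0.2)*0.217)
L = 2.3912/0.2604

9.1828 m


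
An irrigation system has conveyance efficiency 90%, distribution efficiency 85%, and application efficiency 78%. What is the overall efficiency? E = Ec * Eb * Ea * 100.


Ec = 0.9, Eb = 0.85, Ea = 0.78
E = 0.9 * 0.85 * 0.78 * 100 = 59.6700%

59.6700 %


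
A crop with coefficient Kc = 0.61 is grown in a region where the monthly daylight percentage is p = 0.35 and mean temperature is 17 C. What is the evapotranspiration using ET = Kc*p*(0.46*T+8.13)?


ET = Kc * p * (0.46*T + 8.13)
ET = 0.61 * 0.35 * (0.46*17 + 8.13)
ET = 0.61 * 0.35 * 15.9500

3.4053 mm/day


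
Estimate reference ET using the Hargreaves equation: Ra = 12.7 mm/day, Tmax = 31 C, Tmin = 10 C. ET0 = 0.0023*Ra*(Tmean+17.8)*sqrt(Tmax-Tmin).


Tmean = (Tmax + Tmin)/2 = (31 + 10)/2 = 20.5
ET0 = 0.0023 * 12.7 * (20.5 + 17.8) * sqrt(31 - 10)
ET0 = 0.0023 * 12.7 * 38.3 * 4.582576

5.1267 mm/day


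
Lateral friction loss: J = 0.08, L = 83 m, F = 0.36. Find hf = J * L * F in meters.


hf = J * L * F = 0.08 * 83 * 0.36 = 2.3904 m

2.3904 m


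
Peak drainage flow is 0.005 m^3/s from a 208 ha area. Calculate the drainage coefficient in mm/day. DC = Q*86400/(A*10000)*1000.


DC = Q * 86400 / (A * 10000) * 1000
DC = 0.005 * 86400 / (208 * 10000) * 1000
DC = 432000.0000 / 2080000

0.2077 mm/day


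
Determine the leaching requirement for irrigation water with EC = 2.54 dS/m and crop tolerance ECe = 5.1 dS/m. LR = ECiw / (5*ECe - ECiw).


LR = ECiw / (5*ECe - ECiw)
LR = 2.54 / (5*5.1 - 2.54)
LR = 2.54 / 22.9600

0.1106


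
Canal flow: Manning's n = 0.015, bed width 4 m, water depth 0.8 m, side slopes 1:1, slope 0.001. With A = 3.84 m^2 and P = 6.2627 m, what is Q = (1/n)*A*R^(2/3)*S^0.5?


R = A/P = 3.84/6.2627 = 0.613154
Q = (1/0.015) * 3.84 * 0.613154^(2/3) * 0.001^0.5

5.8428 m^3/s


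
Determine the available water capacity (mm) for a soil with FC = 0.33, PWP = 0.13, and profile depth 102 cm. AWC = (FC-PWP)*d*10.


AWC = (FC - PWP) * d * 10
AWC = (0.33 - 0.13) * 102 * 10
AWC = 0.2000 * 102 * 10

204.0000 mm


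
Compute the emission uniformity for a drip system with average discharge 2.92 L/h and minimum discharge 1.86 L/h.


EU = (q_min/q_avg)*100 = (1.86/2.92)*100 = 63.6986%

63.6986 %


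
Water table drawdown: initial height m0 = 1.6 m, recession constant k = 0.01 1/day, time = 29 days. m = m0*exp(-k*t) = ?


m = m0 * exp(-k*t)
m = 1.6 * exp(-0.01 * 29)
m = 1.6 * exp(-0.2900)

1.1972 m


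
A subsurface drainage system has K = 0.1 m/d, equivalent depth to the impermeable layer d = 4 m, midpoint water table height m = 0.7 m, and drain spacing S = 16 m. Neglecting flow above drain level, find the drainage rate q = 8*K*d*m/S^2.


q = 8*K*d*m/S^2
q = 8*0.1*4*0.7/16^2
q = 2.2400 / 256

0.0087 m/d


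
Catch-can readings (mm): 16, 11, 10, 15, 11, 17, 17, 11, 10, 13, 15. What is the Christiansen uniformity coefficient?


mean = 13.272727 mm
MAD = 2.479339 mm
CU = (1 - 2.479339/13.272727)*100

81.3200 %


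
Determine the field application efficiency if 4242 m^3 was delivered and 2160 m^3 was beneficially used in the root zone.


Ea = V_root / V_field * 100 = 2160 / 4242 * 100 = 50.9194%

50.9194 %


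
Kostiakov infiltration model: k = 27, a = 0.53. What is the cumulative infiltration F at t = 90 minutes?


F = k * t^a = 27 * 90^0.53
F = 27 * 10.857967

293.1651 mm


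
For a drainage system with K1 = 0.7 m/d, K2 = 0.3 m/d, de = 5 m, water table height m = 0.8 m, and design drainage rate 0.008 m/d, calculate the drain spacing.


S^2 = 8*K2*de*m/q + 4*K1*m^2/q
S^2 = 8*0.3*5*0.8/0.008 + 4*0.7*0.8^2/0.008
S = sqrt(1424.0000)

37.7359 m


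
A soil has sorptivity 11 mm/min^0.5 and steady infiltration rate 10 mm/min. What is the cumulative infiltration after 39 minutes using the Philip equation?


F = S*sqrt(t) + A*t
F = 11*sqrt(39) + 10*39
F = 11*6.244998 + 390

458.6950 mm


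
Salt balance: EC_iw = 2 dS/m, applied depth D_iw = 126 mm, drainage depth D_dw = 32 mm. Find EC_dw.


EC_dw = EC_iw * D_iw / D_dw
EC_dw = 2 * 126 / 32
EC_dw = 252 / 32

7.8750 dS/m


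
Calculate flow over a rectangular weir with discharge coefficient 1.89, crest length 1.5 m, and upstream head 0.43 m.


Q = C * L * H^(3/2) = 1.89 * 1.5 * 0.43^1.5 = 1.89 * 1.5 * 0.281970

0.7994 m^3/s


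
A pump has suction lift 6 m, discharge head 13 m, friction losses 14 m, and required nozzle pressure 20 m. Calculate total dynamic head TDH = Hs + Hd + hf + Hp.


TDH = Hs + Hd + hf + Hp = 6 + 13 + 14 + 20 = 53

53 m


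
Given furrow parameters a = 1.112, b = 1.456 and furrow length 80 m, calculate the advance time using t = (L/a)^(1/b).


t = (L/a)^(1/b)
t = (80/1.112)^(1/1.456)
t = 71.942446^(1/1.456)

18.8539 min


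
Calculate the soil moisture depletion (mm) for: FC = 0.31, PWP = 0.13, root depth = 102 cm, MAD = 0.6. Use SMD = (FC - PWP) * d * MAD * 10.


SMD = (FC - PWP) * d * MAD * 10
SMD = (0.31 - 0.13) * 102 * 0.6 * 10
SMD = 0.1800 * 102 * 0.6 * 10

110.1600 mm


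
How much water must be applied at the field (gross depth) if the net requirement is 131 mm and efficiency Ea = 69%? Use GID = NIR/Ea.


Ea = 69% = 0.69
GID = NIR / Ea = 131 / 0.69 = 189.8551 mm

189.8551 mm


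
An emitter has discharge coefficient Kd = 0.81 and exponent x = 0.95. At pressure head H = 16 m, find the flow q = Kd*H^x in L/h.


q = Kd * H^x = 0.81 * 16^0.95 = 0.81 * 13.928809

11.2823 L/h


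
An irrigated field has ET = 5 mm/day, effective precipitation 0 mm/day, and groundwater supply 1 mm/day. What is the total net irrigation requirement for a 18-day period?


Daily deficit = ET - Pe - GW = 5 - 0 - 1 = 4 mm/day
NIR = 4 * 18 = 72 mm

72.0000 mm


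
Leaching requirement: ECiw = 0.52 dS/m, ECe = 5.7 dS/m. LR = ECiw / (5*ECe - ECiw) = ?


LR = ECiw / (5*ECe - ECiw)
LR = 0.52 / (5*5.7 - 0.52)
LR = 0.52 / 27.9800

0.0186


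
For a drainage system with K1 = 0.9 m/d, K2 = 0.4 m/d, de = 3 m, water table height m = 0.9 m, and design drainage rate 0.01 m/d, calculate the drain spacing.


S^2 = 8*K2*de*m/q + 4*K1*m^2/q
S^2 = 8*0.4*3*0.9/0.01 + 4*0.9*0.9^2/0.01
S = sqrt(1155.6000)

33.9941 m


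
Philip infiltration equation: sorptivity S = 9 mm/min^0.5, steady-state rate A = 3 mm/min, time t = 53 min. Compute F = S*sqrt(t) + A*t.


F = S*sqrt(t) + A*t
F = 9*sqrt(53) + 3*53
F = 9*7.280110 + 159

224.5210 mm


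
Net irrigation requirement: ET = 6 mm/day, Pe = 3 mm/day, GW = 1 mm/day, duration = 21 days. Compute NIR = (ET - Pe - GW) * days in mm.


Daily deficit = ET - Pe - GW = 6 - 3 - 1 = 2 mm/day
NIR = 2 * 21 = 42 mm

42.0000 mm


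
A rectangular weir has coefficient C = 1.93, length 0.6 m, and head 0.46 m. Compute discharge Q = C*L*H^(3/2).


Q = C * L * H^(3/2) = 1.93 * 0.6 * 0.46^1.5 = 1.93 * 0.6 * 0.311987

0.3613 m^3/s


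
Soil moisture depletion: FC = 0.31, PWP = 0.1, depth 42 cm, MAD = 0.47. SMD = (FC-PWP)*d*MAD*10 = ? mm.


SMD = (FC - PWP) * d * MAD * 10
SMD = (0.31 - 0.1) * 42 * 0.47 * 10
SMD = 0.2100 * 42 * 0.47 * 10

41.4540 mm


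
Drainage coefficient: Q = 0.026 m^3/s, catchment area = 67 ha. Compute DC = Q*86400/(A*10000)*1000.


DC = Q * 86400 / (A * 10000) * 1000
DC = 0.026 * 86400 / (67 * 10000) * 1000
DC = 2246400.0000 / 670000

3.3528 mm/day


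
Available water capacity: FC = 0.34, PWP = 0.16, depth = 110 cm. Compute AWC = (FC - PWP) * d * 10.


AWC = (FC - PWP) * d * 10
AWC = (0.34 - 0.16) * 110 * 10
AWC = 0.1800 * 110 * 10

198.0000 mm


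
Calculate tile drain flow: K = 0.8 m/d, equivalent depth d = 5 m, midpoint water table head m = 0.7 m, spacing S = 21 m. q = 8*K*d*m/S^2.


q = 8*K*d*m/S^2
q = 8*0.8*5*0.7/21^2
q = 22.4000 / 441

0.0508 m/d


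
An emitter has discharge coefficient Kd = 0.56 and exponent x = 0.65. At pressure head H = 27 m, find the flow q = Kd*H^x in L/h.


q = Kd * H^x = 0.56 * 27^0.65 = 0.56 * 8.518957

4.7706 L/h


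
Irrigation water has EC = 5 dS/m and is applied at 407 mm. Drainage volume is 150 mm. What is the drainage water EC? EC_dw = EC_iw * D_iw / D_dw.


EC_dw = EC_iw * D_iw / D_dw
EC_dw = 5 * 407 / 150
EC_dw = 2035 / 150

13.5667 dS/m


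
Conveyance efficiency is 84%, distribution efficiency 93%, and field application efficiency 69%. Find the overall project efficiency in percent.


Ec = 0.84, Eb = 0.93, Ea = 0.69
E = 0.84 * 0.93 * 0.69 * 100 = 53.9028%

53.9028 %


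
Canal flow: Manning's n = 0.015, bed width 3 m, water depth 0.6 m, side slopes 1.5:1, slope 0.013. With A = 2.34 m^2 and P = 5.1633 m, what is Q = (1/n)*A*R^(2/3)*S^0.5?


R = A/P = 2.34/5.1633 = 0.453199
Q = (1/0.015) * 2.34 * 0.453199^(2/3) * 0.013^0.5

10.4944 m^3/s


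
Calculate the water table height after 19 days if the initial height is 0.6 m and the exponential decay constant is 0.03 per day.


m = m0 * exp(-k*t)
m = 0.6 * exp(-0.03 * 19)
m = 0.6 * exp(-0.5700)

0.3393 m


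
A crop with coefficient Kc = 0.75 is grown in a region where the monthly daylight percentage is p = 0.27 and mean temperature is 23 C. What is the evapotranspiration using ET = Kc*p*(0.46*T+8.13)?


ET = Kc * p * (0.46*T + 8.13)
ET = 0.75 * 0.27 * (0.46*23 + 8.13)
ET = 0.75 * 0.27 * 18.7100

3.7888 mm/day


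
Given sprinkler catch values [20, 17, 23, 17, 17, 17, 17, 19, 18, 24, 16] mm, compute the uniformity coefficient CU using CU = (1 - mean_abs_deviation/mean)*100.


mean = 18.636364 mm
MAD = 2.082645 mm
CU = (1 - 2.082645/18.636364)*100

88.8248 %


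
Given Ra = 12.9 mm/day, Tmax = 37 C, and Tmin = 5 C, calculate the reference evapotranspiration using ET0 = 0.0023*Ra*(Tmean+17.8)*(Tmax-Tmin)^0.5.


Tmean = (Tmax + Tmin)/2 = (37 + 5)/2 = 21.0
ET0 = 0.0023 * 12.9 * (21.0 + 17.8) * sqrt(37 - 5)
ET0 = 0.0023 * 12.9 * 38.8 * 5.656854

6.5121 mm/day


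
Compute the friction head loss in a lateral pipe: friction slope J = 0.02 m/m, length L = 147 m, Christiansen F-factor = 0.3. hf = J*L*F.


hf = J * L * F = 0.02 * 147 * 0.3 = 0.8820 m

0.8820 m


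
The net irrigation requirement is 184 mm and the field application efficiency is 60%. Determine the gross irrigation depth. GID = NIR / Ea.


Ea = 60% = 0.6
GID = NIR / Ea = 184 / 0.6 = 306.6667 mm

306.6667 mm


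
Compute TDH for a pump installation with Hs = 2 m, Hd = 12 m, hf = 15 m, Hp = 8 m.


TDH = Hs + Hd + hf + Hp = 2 + 12 + 15 + 8 = 37

37 m


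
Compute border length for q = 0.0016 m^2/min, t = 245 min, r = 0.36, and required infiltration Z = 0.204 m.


L = q*t/((1+r)*Z)
L = 0.0016*245/((1+0.36)*0.204)
L = 0.392/0.27744

1.4129 m


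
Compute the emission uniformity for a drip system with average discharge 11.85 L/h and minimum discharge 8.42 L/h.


EU = (q_min/q_avg)*100 = (8.42/11.85)*100 = 71.0549%

71.0549 %


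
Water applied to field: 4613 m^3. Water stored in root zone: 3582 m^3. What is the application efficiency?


Ea = V_root / V_field * 100 = 3582 / 4613 * 100 = 77.6501%

77.6501 %


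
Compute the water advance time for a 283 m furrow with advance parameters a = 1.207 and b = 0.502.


t = (L/a)^(1/b)
t = (283/1.207)^(1/0.502)
t = 234.465617^(1/0.502)

52634.8315 min


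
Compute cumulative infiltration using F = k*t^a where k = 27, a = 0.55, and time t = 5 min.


F = k * t^a = 27 * 5^0.55
F = 27 * 2.423447

65.4331 mm


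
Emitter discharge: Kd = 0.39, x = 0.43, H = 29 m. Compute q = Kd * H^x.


q = Kd * H^x = 0.39 * 29^0.43 = 0.39 * 4.254330

1.6592 L/h


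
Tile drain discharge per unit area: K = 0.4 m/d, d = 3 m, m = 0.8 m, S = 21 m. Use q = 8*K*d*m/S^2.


q = 8*K*d*m/S^2
q = 8*0.4*3*0.8/21^2
q = 7.6800 / 441

0.0174 m/d


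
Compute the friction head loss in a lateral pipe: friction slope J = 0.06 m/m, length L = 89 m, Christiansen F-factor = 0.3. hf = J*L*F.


hf = J * L * F = 0.06 * 89 * 0.3 = 1.6020 m

1.6020 m


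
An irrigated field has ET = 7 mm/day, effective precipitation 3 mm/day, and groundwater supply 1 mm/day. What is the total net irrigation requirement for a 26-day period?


Daily deficit = ET - Pe - GW = 7 - 3 - 1 = 3 mm/day
NIR = 3 * 26 = 78 mm

78.0000 mm


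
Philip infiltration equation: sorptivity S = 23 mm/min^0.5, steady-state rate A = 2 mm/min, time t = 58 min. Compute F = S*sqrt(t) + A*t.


F = S*sqrt(t) + A*t
F = 23*sqrt(58) + 2*58
F = 23*7.615773 + 116

291.1628 mm


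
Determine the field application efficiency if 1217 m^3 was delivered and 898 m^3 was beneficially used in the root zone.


Ea = V_root / V_field * 100 = 898 / 1217 * 100 = 73.7880%

73.7880 %


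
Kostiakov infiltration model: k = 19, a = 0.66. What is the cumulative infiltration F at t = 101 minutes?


F = k * t^a = 19 * 101^0.66
F = 19 * 21.030621

399.5818 mm


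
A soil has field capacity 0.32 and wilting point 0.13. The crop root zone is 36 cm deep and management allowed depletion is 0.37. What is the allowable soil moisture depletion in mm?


SMD = (FC - PWP) * d * MAD * 10
SMD = (0.32 - 0.13) * 36 * 0.37 * 10
SMD = 0.1900 * 36 * 0.37 * 10

25.3080 mm


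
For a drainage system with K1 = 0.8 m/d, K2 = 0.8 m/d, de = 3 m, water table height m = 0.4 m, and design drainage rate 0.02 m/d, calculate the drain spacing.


S^2 = 8*K2*de*m/q + 4*K1*m^2/q
S^2 = 8*0.8*3*0.4/0.02 + 4*0.8*0.4^2/0.02
S = sqrt(409.6000)

20.2386 m


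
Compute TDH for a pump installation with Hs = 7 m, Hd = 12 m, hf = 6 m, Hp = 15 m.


TDH = Hs + Hd + hf + Hp = 7 + 12 + 6 + 15 = 40

40 m


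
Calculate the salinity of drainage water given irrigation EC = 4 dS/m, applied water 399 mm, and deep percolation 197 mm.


EC_dw = EC_iw * D_iw / D_dw
EC_dw = 4 * 399 / 197
EC_dw = 1596 / 197

8.1015 dS/m


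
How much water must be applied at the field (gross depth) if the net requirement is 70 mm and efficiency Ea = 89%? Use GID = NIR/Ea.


Ea = 89% = 0.89
GID = NIR / Ea = 70 / 0.89 = 78.6517 mm

78.6517 mm


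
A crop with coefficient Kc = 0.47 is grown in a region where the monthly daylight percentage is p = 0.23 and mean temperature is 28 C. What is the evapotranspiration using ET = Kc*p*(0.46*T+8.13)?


ET = Kc * p * (0.46*T + 8.13)
ET = 0.47 * 0.23 * (0.46*28 + 8.13)
ET = 0.47 * 0.23 * 21.0100

2.2712 mm/day


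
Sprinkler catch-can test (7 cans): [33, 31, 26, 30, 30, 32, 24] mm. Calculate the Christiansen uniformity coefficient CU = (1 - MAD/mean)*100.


mean = 29.428571 mm
MAD = 2.530612 mm
CU = (1 - 2.530612/29.428571)*100

91.4008 %


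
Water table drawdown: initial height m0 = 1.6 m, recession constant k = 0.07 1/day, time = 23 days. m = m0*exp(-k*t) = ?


m = m0 * exp(-k*t)
m = 1.6 * exp(-0.07 * 23)
m = 1.6 * exp(-1.6100)

0.3198 m


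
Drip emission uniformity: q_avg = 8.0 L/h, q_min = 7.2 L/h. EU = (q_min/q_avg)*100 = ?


EU = (q_min/q_avg)*100 = (7.2/8.0)*100 = 90.0000%

90.0000 %


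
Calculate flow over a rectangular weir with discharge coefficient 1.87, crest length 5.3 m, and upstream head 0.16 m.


Q = C * L * H^(3/2) = 1.87 * 5.3 * 0.16^1.5 = 1.87 * 5.3 * 0.064000

0.6343 m^3/s


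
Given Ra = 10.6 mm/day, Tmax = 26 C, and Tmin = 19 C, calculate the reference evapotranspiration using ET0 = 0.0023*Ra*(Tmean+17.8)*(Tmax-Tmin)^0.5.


Tmean = (Tmax + Tmin)/2 = (26 + 19)/2 = 22.5
ET0 = 0.0023 * 10.6 * (22.5 + 17.8) * sqrt(26 - 19)
ET0 = 0.0023 * 10.6 * 40.3 * 2.645751

2.5995 mm/day


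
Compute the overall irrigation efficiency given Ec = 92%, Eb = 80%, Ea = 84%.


Ec = 0.92, Eb = 0.8, Ea = 0.84
E = 0.92 * 0.8 * 0.84 * 100 = 61.8240%

61.8240 %


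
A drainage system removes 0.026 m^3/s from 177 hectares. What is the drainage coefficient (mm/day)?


DC = Q * 86400 / (A * 10000) * 1000
DC = 0.026 * 86400 / (177 * 10000) * 1000
DC = 2246400.0000 / 1770000

1.2692 mm/day


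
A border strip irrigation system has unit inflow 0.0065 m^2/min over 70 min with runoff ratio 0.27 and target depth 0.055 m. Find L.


L = q*t/((1+r)*Z)
L = 0.0065*70/((1+0.27)*0.055)
L = 0.455/0.06985

6.5140 m


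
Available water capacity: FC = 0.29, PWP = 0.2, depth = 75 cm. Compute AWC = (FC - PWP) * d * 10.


AWC = (FC - PWP) * d * 10
AWC = (0.29 - 0.2) * 75 * 10
AWC = 0.0900 * 75 * 10

67.5000 mm


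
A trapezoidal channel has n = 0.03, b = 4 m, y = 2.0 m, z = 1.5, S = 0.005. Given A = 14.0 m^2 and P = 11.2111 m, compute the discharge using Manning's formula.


R = A/P = 14.0/11.2111 = 1.248762
Q = (1/0.03) * 14.0 * 1.248762^(2/3) * 0.005^0.5

38.2659 m^3/s


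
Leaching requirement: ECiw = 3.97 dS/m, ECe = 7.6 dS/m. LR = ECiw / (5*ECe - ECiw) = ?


LR = ECiw / (5*ECe - ECiw)
LR = 3.97 / (5*7.6 - 3.97)
LR = 3.97 / 34.0300

0.1167


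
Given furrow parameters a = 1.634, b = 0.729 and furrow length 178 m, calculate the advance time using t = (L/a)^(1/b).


t = (L/a)^(1/b)
t = (178/1.634)^(1/0.729)
t = 108.935129^(1/0.729)

622.9728 min


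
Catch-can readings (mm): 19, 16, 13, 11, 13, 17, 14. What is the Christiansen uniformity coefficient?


mean = 14.714286 mm
MAD = 2.244898 mm
CU = (1 - 2.244898/14.714286)*100

84.7434 %


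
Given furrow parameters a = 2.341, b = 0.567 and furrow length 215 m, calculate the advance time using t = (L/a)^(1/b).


t = (L/a)^(1/b)
t = (215/2.341)^(1/0.567)
t = 91.841094^(1/0.567)

2898.3209 min


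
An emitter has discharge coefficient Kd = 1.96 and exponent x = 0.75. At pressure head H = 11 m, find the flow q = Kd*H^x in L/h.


q = Kd * H^x = 1.96 * 11^0.75 = 1.96 * 6.040105

11.8386 L/h


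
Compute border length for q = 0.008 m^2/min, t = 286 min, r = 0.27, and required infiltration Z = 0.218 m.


L = q*t/((1+r)*Z)
L = 0.008*286/((1+0.27)*0.218)
L = 2.288/0.27686

8.2641 m


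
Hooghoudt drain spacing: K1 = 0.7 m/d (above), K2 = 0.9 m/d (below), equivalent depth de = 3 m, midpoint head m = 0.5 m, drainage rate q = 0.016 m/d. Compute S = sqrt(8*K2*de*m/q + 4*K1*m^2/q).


S^2 = 8*K2*de*m/q + 4*K1*m^2/q
S^2 = 8*0.9*3*0.5/0.016 + 4*0.7*0.5^2/0.016
S = sqrt(718.7500)

26.8095 m


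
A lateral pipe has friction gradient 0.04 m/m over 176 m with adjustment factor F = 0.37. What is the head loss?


hf = J * L * F = 0.04 * 176 * 0.37 = 2.6048 m

2.6048 m


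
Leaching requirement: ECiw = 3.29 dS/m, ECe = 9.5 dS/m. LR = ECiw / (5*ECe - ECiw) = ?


LR = ECiw / (5*ECe - ECiw)
LR = 3.29 / (5*9.5 - 3.29)
LR = 3.29 / 44.2100

0.0744


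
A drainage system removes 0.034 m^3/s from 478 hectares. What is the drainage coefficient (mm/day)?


DC = Q * 86400 / (A * 10000) * 1000
DC = 0.034 * 86400 / (478 * 10000) * 1000
DC = 2937600.0000 / 4780000

0.6146 mm/day


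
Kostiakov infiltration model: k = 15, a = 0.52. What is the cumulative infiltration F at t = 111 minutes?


F = k * t^a = 15 * 111^0.52
F = 15 * 11.576251

173.6438 mm


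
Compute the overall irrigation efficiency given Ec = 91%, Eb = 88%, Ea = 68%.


Ec = 0.91, Eb = 0.88, Ea = 0.68
E = 0.91 * 0.88 * 0.68 * 100 = 54.4544%

54.4544 %


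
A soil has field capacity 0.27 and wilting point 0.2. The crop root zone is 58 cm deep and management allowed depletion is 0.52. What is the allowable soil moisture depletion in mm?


SMD = (FC - PWP) * d * MAD * 10
SMD = (0.27 - 0.2) * 58 * 0.52 * 10
SMD = 0.0700 * 58 * 0.52 * 10

21.1120 mm


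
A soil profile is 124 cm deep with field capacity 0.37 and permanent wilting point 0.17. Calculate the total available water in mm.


AWC = (FC - PWP) * d * 10
AWC = (0.37 - 0.17) * 124 * 10
AWC = 0.2000 * 124 * 10

248.0000 mm


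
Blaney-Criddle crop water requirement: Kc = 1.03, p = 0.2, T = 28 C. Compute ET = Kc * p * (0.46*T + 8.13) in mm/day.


ET = Kc * p * (0.46*T + 8.13)
ET = 1.03 * 0.2 * (0.46*28 + 8.13)
ET = 1.03 * 0.2 * 21.0100

4.3281 mm/day


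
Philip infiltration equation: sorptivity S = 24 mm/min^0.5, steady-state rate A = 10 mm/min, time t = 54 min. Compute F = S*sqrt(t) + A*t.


F = S*sqrt(t) + A*t
F = 24*sqrt(54) + 10*54
F = 24*7.348469 + 540

716.3633 mm


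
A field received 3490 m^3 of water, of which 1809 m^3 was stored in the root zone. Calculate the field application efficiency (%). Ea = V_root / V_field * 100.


Ea = V_root / V_field * 100 = 1809 / 3490 * 100 = 51.8338%

51.8338 %


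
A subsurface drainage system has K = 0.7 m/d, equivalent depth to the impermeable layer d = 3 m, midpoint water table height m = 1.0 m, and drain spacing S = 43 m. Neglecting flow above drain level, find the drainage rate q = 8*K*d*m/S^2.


q = 8*K*d*m/S^2
q = 8*0.7*3*1.0/43^2
q = 16.8000 / 1849

0.0091 m/d


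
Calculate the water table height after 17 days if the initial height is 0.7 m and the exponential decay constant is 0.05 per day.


m = m0 * exp(-k*t)
m = 0.7 * exp(-0.05 * 17)
m = 0.7 * exp(-0.8500)

0.2992 m


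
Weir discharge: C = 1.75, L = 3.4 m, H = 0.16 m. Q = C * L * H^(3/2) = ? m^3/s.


Q = C * L * H^(3/2) = 1.75 * 3.4 * 0.16^1.5 = 1.75 * 3.4 * 0.064000

0.3808 m^3/s


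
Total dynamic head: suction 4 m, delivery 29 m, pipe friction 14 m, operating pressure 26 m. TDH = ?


TDH = Hs + Hd + hf + Hp = 4 + 29 + 14 + 26 = 73

73 m


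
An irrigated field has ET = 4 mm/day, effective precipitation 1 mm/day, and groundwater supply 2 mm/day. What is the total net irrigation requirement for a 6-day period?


Daily deficit = ET - Pe - GW = 4 - 1 - 2 = 1 mm/day
NIR = 1 * 6 = 6 mm

6.0000 mm


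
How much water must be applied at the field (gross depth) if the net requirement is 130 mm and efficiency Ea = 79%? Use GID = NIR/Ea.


Ea = 79% = 0.79
GID = NIR / Ea = 130 / 0.79 = 164.5570 mm

164.5570 mm


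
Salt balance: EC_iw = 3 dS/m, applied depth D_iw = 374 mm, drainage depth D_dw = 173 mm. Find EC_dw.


EC_dw = EC_iw * D_iw / D_dw
EC_dw = 3 * 374 / 173
EC_dw = 1122 / 173

6.4855 dS/m


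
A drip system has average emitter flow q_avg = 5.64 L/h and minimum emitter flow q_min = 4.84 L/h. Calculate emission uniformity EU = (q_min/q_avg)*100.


EU = (q_min/q_avg)*100 = (4.84/5.64)*100 = 85.8156%

85.8156 %


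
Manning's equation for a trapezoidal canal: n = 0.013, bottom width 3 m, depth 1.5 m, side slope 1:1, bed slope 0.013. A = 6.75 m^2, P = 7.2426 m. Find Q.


R = A/P = 6.75/7.2426 = 0.931986
Q = (1/0.013) * 6.75 * 0.931986^(2/3) * 0.013^0.5

56.4857 m^3/s


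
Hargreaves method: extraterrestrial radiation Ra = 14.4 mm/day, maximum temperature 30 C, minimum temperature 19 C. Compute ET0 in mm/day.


Tmean = (Tmax + Tmin)/2 = (30 + 19)/2 = 24.5
ET0 = 0.0023 * 14.4 * (24.5 + 17.8) * sqrt(30 - 19)
ET0 = 0.0023 * 14.4 * 42.3 * 3.316625

4.6465 mm/day


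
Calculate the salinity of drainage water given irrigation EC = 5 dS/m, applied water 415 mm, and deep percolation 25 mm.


EC_dw = EC_iw * D_iw / D_dw
EC_dw = 5 * 415 / 25
EC_dw = 2075 / 25

83.0000 dS/m


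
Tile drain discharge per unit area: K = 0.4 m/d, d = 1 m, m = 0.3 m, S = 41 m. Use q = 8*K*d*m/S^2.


q = 8*K*d*m/S^2
q = 8*0.4*1*0.3/41^2
q = 0.9600 / 1681

5.7109e-04 m/d


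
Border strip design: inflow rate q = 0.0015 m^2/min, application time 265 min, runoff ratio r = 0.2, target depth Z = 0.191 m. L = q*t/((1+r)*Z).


L = q*t/((1+r)*Z)
L = 0.0015*265/((1+0.2)*0.191)
L = 0.3975/0.2292

1.7343 m


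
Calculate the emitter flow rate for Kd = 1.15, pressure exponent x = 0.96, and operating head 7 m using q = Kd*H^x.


q = Kd * H^x = 1.15 * 7^0.96 = 1.15 * 6.475810

7.4472 L/h


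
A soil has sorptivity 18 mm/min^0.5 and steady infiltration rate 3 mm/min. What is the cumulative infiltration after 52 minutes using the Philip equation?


F = S*sqrt(t) + A*t
F = 18*sqrt(52) + 3*52
F = 18*7.211103 + 156

285.7999 mm


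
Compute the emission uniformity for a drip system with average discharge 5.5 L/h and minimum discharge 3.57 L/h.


EU = (q_min/q_avg)*100 = (3.57/5.5)*100 = 64.9091%

64.9091 %


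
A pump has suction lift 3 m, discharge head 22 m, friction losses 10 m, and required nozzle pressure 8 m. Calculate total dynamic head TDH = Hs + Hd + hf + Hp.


TDH = Hs + Hd + hf + Hp = 3 + 22 + 10 + 8 = 43

43 m


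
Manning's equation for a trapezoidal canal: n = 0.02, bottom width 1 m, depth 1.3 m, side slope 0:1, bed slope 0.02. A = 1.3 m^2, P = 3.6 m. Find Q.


R = A/P = 1.3/3.6 = 0.361111
Q = (1/0.02) * 1.3 * 0.361111^(2/3) * 0.02^0.5

4.6615 m^3/s


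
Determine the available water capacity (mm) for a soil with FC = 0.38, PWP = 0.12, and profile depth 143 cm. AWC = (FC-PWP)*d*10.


AWC = (FC - PWP) * d * 10
AWC = (0.38 - 0.12) * 143 * 10
AWC = 0.2600 * 143 * 10

371.8000 mm


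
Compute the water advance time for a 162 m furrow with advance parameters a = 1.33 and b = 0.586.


t = (L/a)^(1/b)
t = (162/1.33)^(1/0.586)
t = 121.804511^(1/0.586)

3623.7023 min


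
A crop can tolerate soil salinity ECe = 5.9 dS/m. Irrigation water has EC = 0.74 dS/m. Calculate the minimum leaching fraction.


LR = ECiw / (5*ECe - ECiw)
LR = 0.74 / (5*5.9 - 0.74)
LR = 0.74 / 28.7600

0.0257


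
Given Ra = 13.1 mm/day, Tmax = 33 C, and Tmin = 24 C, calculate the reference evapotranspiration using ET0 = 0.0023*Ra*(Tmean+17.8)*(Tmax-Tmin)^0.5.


Tmean = (Tmax + Tmin)/2 = (33 + 24)/2 = 28.5
ET0 = 0.0023 * 13.1 * (28.5 + 17.8) * sqrt(33 - 24)
ET0 = 0.0023 * 13.1 * 46.3 * 3.000000

4.1851 mm/day


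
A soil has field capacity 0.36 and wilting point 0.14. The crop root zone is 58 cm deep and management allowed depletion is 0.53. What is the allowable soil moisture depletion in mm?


SMD = (FC - PWP) * d * MAD * 10
SMD = (0.36 - 0.14) * 58 * 0.53 * 10
SMD = 0.2200 * 58 * 0.53 * 10

67.6280 mm


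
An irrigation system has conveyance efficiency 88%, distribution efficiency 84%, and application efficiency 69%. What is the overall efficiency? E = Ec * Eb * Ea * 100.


Ec = 0.88, Eb = 0.84, Ea = 0.69
E = 0.88 * 0.84 * 0.69 * 100 = 51.0048%

51.0048 %


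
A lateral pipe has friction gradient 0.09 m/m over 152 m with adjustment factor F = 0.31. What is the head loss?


hf = J * L * F = 0.09 * 152 * 0.31 = 4.2408 m

4.2408 m


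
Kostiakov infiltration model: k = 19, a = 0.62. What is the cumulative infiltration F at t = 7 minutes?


F = k * t^a = 19 * 7^0.62
F = 19 * 3.341649

63.4913 mm


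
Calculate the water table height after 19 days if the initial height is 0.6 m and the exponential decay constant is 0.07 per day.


m = m0 * exp(-k*t)
m = 0.6 * exp(-0.07 * 19)
m = 0.6 * exp(-1.3300)

0.1587 m


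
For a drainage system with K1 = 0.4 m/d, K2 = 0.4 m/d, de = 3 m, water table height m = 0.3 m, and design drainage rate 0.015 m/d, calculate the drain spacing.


S^2 = 8*K2*de*m/q + 4*K1*m^2/q
S^2 = 8*0.4*3*0.3/0.015 + 4*0.4*0.3^2/0.015
S = sqrt(201.6000)

14.1986 m


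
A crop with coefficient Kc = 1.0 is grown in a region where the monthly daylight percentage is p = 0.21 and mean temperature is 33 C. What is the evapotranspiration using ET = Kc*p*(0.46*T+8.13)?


ET = Kc * p * (0.46*T + 8.13)
ET = 1.0 * 0.21 * (0.46*33 + 8.13)
ET = 1.0 * 0.21 * 23.3100

4.8951 mm/day


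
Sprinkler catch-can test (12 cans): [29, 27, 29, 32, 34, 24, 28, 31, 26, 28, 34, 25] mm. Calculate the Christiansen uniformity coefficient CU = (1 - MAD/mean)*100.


mean = 28.916667 mm
MAD = 2.583333 mm
CU = (1 - 2.583333/28.916667)*100

91.0663 %


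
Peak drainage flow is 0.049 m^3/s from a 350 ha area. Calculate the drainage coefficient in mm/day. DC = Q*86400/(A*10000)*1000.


DC = Q * 86400 / (A * 10000) * 1000
DC = 0.049 * 86400 / (350 * 10000) * 1000
DC = 4233600.0000 / 3500000

1.2096 mm/day


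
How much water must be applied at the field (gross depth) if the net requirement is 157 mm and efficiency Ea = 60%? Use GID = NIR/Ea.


Ea = 60% = 0.6
GID = NIR / Ea = 157 / 0.6 = 261.6667 mm

261.6667 mm


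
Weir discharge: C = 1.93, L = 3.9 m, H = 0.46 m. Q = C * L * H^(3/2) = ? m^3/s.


Q = C * L * H^(3/2) = 1.93 * 3.9 * 0.46^1.5 = 1.93 * 3.9 * 0.311987

2.3483 m^3/s


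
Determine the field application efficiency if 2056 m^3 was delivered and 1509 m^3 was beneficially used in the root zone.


Ea = V_root / V_field * 100 = 1509 / 2056 * 100 = 73.3949%

73.3949 %


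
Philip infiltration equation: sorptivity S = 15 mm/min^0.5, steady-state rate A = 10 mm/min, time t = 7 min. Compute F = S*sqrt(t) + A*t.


F = S*sqrt(t) + A*t
F = 15*sqrt(7) + 10*7
F = 15*2.645751 + 70

109.6863 mm


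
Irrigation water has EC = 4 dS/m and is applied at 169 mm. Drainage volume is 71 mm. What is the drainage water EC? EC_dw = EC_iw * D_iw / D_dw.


EC_dw = EC_iw * D_iw / D_dw
EC_dw = 4 * 169 / 71
EC_dw = 676 / 71

9.5211 dS/m
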